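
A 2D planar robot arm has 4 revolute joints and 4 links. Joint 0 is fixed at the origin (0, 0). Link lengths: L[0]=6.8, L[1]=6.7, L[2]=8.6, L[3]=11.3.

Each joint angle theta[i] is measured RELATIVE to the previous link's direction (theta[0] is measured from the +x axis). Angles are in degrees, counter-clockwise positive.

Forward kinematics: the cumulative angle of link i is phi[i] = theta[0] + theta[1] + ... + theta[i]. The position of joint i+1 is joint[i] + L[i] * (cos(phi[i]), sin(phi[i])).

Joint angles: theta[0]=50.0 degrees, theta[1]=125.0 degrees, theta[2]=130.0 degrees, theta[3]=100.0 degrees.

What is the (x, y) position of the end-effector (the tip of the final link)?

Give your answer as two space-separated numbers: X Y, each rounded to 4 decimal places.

Answer: 10.6195 6.7386

Derivation:
joint[0] = (0.0000, 0.0000)  (base)
link 0: phi[0] = 50 = 50 deg
  cos(50 deg) = 0.6428, sin(50 deg) = 0.7660
  joint[1] = (0.0000, 0.0000) + 6.8 * (0.6428, 0.7660) = (0.0000 + 4.3710, 0.0000 + 5.2091) = (4.3710, 5.2091)
link 1: phi[1] = 50 + 125 = 175 deg
  cos(175 deg) = -0.9962, sin(175 deg) = 0.0872
  joint[2] = (4.3710, 5.2091) + 6.7 * (-0.9962, 0.0872) = (4.3710 + -6.6745, 5.2091 + 0.5839) = (-2.3035, 5.7930)
link 2: phi[2] = 50 + 125 + 130 = 305 deg
  cos(305 deg) = 0.5736, sin(305 deg) = -0.8192
  joint[3] = (-2.3035, 5.7930) + 8.6 * (0.5736, -0.8192) = (-2.3035 + 4.9328, 5.7930 + -7.0447) = (2.6292, -1.2517)
link 3: phi[3] = 50 + 125 + 130 + 100 = 405 deg
  cos(405 deg) = 0.7071, sin(405 deg) = 0.7071
  joint[4] = (2.6292, -1.2517) + 11.3 * (0.7071, 0.7071) = (2.6292 + 7.9903, -1.2517 + 7.9903) = (10.6195, 6.7386)
End effector: (10.6195, 6.7386)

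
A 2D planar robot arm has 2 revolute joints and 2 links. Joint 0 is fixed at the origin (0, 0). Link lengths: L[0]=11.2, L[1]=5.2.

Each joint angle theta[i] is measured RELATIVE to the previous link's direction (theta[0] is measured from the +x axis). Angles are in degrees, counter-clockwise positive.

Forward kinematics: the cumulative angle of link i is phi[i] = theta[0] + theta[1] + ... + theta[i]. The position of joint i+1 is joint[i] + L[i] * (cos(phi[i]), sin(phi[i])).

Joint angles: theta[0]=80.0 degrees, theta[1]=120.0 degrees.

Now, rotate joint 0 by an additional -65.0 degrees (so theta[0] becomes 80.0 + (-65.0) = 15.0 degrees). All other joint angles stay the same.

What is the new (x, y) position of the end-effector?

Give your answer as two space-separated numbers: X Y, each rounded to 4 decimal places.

Answer: 7.1414 6.5757

Derivation:
joint[0] = (0.0000, 0.0000)  (base)
link 0: phi[0] = 15 = 15 deg
  cos(15 deg) = 0.9659, sin(15 deg) = 0.2588
  joint[1] = (0.0000, 0.0000) + 11.2 * (0.9659, 0.2588) = (0.0000 + 10.8184, 0.0000 + 2.8988) = (10.8184, 2.8988)
link 1: phi[1] = 15 + 120 = 135 deg
  cos(135 deg) = -0.7071, sin(135 deg) = 0.7071
  joint[2] = (10.8184, 2.8988) + 5.2 * (-0.7071, 0.7071) = (10.8184 + -3.6770, 2.8988 + 3.6770) = (7.1414, 6.5757)
End effector: (7.1414, 6.5757)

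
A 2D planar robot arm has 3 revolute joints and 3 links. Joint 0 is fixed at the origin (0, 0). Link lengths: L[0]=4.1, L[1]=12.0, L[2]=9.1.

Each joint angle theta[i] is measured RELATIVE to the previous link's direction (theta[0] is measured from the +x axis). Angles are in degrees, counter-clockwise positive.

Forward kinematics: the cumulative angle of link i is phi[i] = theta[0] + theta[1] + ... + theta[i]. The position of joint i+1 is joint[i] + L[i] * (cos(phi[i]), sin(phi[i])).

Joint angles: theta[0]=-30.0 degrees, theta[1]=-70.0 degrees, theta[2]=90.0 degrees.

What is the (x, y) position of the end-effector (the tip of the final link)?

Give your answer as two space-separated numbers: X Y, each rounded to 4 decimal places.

joint[0] = (0.0000, 0.0000)  (base)
link 0: phi[0] = -30 = -30 deg
  cos(-30 deg) = 0.8660, sin(-30 deg) = -0.5000
  joint[1] = (0.0000, 0.0000) + 4.1 * (0.8660, -0.5000) = (0.0000 + 3.5507, 0.0000 + -2.0500) = (3.5507, -2.0500)
link 1: phi[1] = -30 + -70 = -100 deg
  cos(-100 deg) = -0.1736, sin(-100 deg) = -0.9848
  joint[2] = (3.5507, -2.0500) + 12 * (-0.1736, -0.9848) = (3.5507 + -2.0838, -2.0500 + -11.8177) = (1.4669, -13.8677)
link 2: phi[2] = -30 + -70 + 90 = -10 deg
  cos(-10 deg) = 0.9848, sin(-10 deg) = -0.1736
  joint[3] = (1.4669, -13.8677) + 9.1 * (0.9848, -0.1736) = (1.4669 + 8.9618, -13.8677 + -1.5802) = (10.4287, -15.4479)
End effector: (10.4287, -15.4479)

Answer: 10.4287 -15.4479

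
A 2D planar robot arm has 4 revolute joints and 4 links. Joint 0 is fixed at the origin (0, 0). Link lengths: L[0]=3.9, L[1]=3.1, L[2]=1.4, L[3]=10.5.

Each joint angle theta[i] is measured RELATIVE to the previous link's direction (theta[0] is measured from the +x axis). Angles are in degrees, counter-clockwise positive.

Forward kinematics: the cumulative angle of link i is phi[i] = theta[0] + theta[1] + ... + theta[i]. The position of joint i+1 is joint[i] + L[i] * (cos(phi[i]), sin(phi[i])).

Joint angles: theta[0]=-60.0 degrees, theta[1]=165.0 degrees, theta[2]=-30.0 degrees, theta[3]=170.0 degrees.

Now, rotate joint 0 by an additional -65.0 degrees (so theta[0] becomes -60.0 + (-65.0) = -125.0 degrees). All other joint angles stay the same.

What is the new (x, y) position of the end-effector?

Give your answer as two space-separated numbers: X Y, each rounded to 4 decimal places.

joint[0] = (0.0000, 0.0000)  (base)
link 0: phi[0] = -125 = -125 deg
  cos(-125 deg) = -0.5736, sin(-125 deg) = -0.8192
  joint[1] = (0.0000, 0.0000) + 3.9 * (-0.5736, -0.8192) = (0.0000 + -2.2369, 0.0000 + -3.1947) = (-2.2369, -3.1947)
link 1: phi[1] = -125 + 165 = 40 deg
  cos(40 deg) = 0.7660, sin(40 deg) = 0.6428
  joint[2] = (-2.2369, -3.1947) + 3.1 * (0.7660, 0.6428) = (-2.2369 + 2.3747, -3.1947 + 1.9926) = (0.1378, -1.2021)
link 2: phi[2] = -125 + 165 + -30 = 10 deg
  cos(10 deg) = 0.9848, sin(10 deg) = 0.1736
  joint[3] = (0.1378, -1.2021) + 1.4 * (0.9848, 0.1736) = (0.1378 + 1.3787, -1.2021 + 0.2431) = (1.5165, -0.9589)
link 3: phi[3] = -125 + 165 + -30 + 170 = 180 deg
  cos(180 deg) = -1.0000, sin(180 deg) = 0.0000
  joint[4] = (1.5165, -0.9589) + 10.5 * (-1.0000, 0.0000) = (1.5165 + -10.5000, -0.9589 + 0.0000) = (-8.9835, -0.9589)
End effector: (-8.9835, -0.9589)

Answer: -8.9835 -0.9589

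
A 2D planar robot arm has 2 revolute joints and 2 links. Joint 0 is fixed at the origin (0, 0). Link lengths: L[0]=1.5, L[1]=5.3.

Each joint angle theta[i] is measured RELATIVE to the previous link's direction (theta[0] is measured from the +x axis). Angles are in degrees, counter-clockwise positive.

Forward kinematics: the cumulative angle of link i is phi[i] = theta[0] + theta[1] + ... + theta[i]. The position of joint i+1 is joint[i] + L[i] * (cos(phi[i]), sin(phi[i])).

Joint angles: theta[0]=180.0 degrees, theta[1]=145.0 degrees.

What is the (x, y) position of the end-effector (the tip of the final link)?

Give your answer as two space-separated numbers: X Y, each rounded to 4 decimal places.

Answer: 2.8415 -3.0400

Derivation:
joint[0] = (0.0000, 0.0000)  (base)
link 0: phi[0] = 180 = 180 deg
  cos(180 deg) = -1.0000, sin(180 deg) = 0.0000
  joint[1] = (0.0000, 0.0000) + 1.5 * (-1.0000, 0.0000) = (0.0000 + -1.5000, 0.0000 + 0.0000) = (-1.5000, 0.0000)
link 1: phi[1] = 180 + 145 = 325 deg
  cos(325 deg) = 0.8192, sin(325 deg) = -0.5736
  joint[2] = (-1.5000, 0.0000) + 5.3 * (0.8192, -0.5736) = (-1.5000 + 4.3415, 0.0000 + -3.0400) = (2.8415, -3.0400)
End effector: (2.8415, -3.0400)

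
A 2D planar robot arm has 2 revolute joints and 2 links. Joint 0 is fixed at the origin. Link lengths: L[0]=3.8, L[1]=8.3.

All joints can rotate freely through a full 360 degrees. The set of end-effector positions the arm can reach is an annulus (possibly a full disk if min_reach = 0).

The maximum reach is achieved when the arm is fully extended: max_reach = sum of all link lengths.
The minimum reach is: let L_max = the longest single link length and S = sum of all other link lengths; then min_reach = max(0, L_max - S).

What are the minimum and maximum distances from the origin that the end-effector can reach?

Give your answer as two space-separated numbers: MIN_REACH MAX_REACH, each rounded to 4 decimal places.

Link lengths: [3.8, 8.3]
max_reach = 3.8 + 8.3 = 12.1
L_max = max([3.8, 8.3]) = 8.3
S (sum of others) = 12.1 - 8.3 = 3.8
min_reach = max(0, 8.3 - 3.8) = max(0, 4.5) = 4.5

Answer: 4.5000 12.1000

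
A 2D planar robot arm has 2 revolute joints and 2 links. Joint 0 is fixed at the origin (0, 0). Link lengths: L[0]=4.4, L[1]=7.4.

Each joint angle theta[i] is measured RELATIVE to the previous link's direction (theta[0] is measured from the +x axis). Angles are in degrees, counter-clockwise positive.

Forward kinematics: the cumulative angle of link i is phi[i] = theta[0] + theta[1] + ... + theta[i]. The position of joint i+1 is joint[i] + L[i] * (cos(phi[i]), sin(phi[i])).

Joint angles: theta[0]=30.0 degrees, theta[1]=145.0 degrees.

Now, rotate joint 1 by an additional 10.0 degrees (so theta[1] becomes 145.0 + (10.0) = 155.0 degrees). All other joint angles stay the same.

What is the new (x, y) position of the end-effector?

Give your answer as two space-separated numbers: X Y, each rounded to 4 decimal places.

joint[0] = (0.0000, 0.0000)  (base)
link 0: phi[0] = 30 = 30 deg
  cos(30 deg) = 0.8660, sin(30 deg) = 0.5000
  joint[1] = (0.0000, 0.0000) + 4.4 * (0.8660, 0.5000) = (0.0000 + 3.8105, 0.0000 + 2.2000) = (3.8105, 2.2000)
link 1: phi[1] = 30 + 155 = 185 deg
  cos(185 deg) = -0.9962, sin(185 deg) = -0.0872
  joint[2] = (3.8105, 2.2000) + 7.4 * (-0.9962, -0.0872) = (3.8105 + -7.3718, 2.2000 + -0.6450) = (-3.5613, 1.5550)
End effector: (-3.5613, 1.5550)

Answer: -3.5613 1.5550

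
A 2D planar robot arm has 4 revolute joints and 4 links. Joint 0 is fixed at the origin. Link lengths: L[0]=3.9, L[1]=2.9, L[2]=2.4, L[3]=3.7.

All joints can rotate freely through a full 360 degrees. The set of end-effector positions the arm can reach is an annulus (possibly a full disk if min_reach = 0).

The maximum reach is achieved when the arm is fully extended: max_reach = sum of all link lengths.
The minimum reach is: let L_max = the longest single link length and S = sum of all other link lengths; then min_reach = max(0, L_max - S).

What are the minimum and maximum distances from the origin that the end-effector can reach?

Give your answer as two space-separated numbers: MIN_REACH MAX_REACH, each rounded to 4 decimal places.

Answer: 0.0000 12.9000

Derivation:
Link lengths: [3.9, 2.9, 2.4, 3.7]
max_reach = 3.9 + 2.9 + 2.4 + 3.7 = 12.9
L_max = max([3.9, 2.9, 2.4, 3.7]) = 3.9
S (sum of others) = 12.9 - 3.9 = 9
min_reach = max(0, 3.9 - 9) = max(0, -5.1) = 0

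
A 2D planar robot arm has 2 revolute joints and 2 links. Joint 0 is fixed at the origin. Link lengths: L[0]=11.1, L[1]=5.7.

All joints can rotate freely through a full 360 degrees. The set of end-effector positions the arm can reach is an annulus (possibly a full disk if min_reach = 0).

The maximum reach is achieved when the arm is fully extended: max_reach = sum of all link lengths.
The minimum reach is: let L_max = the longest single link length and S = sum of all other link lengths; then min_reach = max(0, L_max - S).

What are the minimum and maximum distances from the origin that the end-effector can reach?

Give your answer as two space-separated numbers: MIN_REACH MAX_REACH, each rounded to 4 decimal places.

Answer: 5.4000 16.8000

Derivation:
Link lengths: [11.1, 5.7]
max_reach = 11.1 + 5.7 = 16.8
L_max = max([11.1, 5.7]) = 11.1
S (sum of others) = 16.8 - 11.1 = 5.7
min_reach = max(0, 11.1 - 5.7) = max(0, 5.4) = 5.4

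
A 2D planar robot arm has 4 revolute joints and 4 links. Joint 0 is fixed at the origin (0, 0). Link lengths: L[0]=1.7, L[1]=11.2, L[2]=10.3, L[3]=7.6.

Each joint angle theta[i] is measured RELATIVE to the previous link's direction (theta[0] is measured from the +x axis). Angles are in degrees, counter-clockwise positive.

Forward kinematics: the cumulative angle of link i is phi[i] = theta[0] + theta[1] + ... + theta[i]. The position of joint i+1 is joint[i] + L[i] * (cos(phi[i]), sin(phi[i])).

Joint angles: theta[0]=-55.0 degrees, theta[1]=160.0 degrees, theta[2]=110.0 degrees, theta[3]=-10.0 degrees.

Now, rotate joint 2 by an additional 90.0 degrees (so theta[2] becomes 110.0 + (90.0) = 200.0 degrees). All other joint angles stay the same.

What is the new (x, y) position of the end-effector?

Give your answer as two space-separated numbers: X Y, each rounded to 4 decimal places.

Answer: 7.1960 -5.8994

Derivation:
joint[0] = (0.0000, 0.0000)  (base)
link 0: phi[0] = -55 = -55 deg
  cos(-55 deg) = 0.5736, sin(-55 deg) = -0.8192
  joint[1] = (0.0000, 0.0000) + 1.7 * (0.5736, -0.8192) = (0.0000 + 0.9751, 0.0000 + -1.3926) = (0.9751, -1.3926)
link 1: phi[1] = -55 + 160 = 105 deg
  cos(105 deg) = -0.2588, sin(105 deg) = 0.9659
  joint[2] = (0.9751, -1.3926) + 11.2 * (-0.2588, 0.9659) = (0.9751 + -2.8988, -1.3926 + 10.8184) = (-1.9237, 9.4258)
link 2: phi[2] = -55 + 160 + 200 = 305 deg
  cos(305 deg) = 0.5736, sin(305 deg) = -0.8192
  joint[3] = (-1.9237, 9.4258) + 10.3 * (0.5736, -0.8192) = (-1.9237 + 5.9078, 9.4258 + -8.4373) = (3.9841, 0.9885)
link 3: phi[3] = -55 + 160 + 200 + -10 = 295 deg
  cos(295 deg) = 0.4226, sin(295 deg) = -0.9063
  joint[4] = (3.9841, 0.9885) + 7.6 * (0.4226, -0.9063) = (3.9841 + 3.2119, 0.9885 + -6.8879) = (7.1960, -5.8994)
End effector: (7.1960, -5.8994)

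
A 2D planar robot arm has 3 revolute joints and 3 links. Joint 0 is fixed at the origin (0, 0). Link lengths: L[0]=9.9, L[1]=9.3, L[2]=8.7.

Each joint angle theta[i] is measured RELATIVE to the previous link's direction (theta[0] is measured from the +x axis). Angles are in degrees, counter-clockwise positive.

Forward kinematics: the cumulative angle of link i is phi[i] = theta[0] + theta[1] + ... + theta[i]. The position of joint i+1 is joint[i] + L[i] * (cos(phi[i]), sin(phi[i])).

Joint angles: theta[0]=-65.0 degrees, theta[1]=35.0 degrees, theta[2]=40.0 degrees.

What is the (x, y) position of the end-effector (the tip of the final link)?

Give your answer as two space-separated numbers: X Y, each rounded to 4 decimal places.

joint[0] = (0.0000, 0.0000)  (base)
link 0: phi[0] = -65 = -65 deg
  cos(-65 deg) = 0.4226, sin(-65 deg) = -0.9063
  joint[1] = (0.0000, 0.0000) + 9.9 * (0.4226, -0.9063) = (0.0000 + 4.1839, 0.0000 + -8.9724) = (4.1839, -8.9724)
link 1: phi[1] = -65 + 35 = -30 deg
  cos(-30 deg) = 0.8660, sin(-30 deg) = -0.5000
  joint[2] = (4.1839, -8.9724) + 9.3 * (0.8660, -0.5000) = (4.1839 + 8.0540, -8.9724 + -4.6500) = (12.2380, -13.6224)
link 2: phi[2] = -65 + 35 + 40 = 10 deg
  cos(10 deg) = 0.9848, sin(10 deg) = 0.1736
  joint[3] = (12.2380, -13.6224) + 8.7 * (0.9848, 0.1736) = (12.2380 + 8.5678, -13.6224 + 1.5107) = (20.8058, -12.1117)
End effector: (20.8058, -12.1117)

Answer: 20.8058 -12.1117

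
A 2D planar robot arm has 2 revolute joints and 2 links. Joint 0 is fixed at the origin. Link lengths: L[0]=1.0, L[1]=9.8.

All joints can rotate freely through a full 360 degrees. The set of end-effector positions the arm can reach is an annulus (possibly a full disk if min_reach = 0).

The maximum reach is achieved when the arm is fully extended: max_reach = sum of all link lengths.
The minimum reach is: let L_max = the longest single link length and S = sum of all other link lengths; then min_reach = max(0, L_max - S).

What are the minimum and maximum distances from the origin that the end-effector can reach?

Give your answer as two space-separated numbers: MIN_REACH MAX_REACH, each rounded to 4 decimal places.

Link lengths: [1.0, 9.8]
max_reach = 1 + 9.8 = 10.8
L_max = max([1.0, 9.8]) = 9.8
S (sum of others) = 10.8 - 9.8 = 1
min_reach = max(0, 9.8 - 1) = max(0, 8.8) = 8.8

Answer: 8.8000 10.8000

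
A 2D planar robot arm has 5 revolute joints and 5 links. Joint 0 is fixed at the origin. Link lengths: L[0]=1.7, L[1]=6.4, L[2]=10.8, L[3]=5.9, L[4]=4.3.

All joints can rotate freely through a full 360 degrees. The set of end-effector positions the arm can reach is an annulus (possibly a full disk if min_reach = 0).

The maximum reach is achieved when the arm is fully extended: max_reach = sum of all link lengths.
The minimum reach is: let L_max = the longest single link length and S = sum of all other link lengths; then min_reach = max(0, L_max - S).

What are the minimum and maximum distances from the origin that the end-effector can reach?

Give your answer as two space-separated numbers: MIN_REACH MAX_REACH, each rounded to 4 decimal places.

Answer: 0.0000 29.1000

Derivation:
Link lengths: [1.7, 6.4, 10.8, 5.9, 4.3]
max_reach = 1.7 + 6.4 + 10.8 + 5.9 + 4.3 = 29.1
L_max = max([1.7, 6.4, 10.8, 5.9, 4.3]) = 10.8
S (sum of others) = 29.1 - 10.8 = 18.3
min_reach = max(0, 10.8 - 18.3) = max(0, -7.5) = 0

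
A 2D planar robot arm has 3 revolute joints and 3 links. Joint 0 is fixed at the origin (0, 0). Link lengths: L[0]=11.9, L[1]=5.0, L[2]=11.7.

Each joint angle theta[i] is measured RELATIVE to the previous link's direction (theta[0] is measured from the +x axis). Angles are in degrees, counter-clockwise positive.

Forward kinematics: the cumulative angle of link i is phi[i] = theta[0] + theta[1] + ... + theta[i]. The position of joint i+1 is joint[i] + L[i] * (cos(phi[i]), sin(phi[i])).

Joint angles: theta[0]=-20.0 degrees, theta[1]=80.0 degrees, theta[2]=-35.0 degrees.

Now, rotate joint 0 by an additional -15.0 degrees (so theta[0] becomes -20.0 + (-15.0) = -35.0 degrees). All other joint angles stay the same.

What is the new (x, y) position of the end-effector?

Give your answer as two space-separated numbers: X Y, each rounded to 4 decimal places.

Answer: 24.8057 -1.2583

Derivation:
joint[0] = (0.0000, 0.0000)  (base)
link 0: phi[0] = -35 = -35 deg
  cos(-35 deg) = 0.8192, sin(-35 deg) = -0.5736
  joint[1] = (0.0000, 0.0000) + 11.9 * (0.8192, -0.5736) = (0.0000 + 9.7479, 0.0000 + -6.8256) = (9.7479, -6.8256)
link 1: phi[1] = -35 + 80 = 45 deg
  cos(45 deg) = 0.7071, sin(45 deg) = 0.7071
  joint[2] = (9.7479, -6.8256) + 5 * (0.7071, 0.7071) = (9.7479 + 3.5355, -6.8256 + 3.5355) = (13.2834, -3.2900)
link 2: phi[2] = -35 + 80 + -35 = 10 deg
  cos(10 deg) = 0.9848, sin(10 deg) = 0.1736
  joint[3] = (13.2834, -3.2900) + 11.7 * (0.9848, 0.1736) = (13.2834 + 11.5223, -3.2900 + 2.0317) = (24.8057, -1.2583)
End effector: (24.8057, -1.2583)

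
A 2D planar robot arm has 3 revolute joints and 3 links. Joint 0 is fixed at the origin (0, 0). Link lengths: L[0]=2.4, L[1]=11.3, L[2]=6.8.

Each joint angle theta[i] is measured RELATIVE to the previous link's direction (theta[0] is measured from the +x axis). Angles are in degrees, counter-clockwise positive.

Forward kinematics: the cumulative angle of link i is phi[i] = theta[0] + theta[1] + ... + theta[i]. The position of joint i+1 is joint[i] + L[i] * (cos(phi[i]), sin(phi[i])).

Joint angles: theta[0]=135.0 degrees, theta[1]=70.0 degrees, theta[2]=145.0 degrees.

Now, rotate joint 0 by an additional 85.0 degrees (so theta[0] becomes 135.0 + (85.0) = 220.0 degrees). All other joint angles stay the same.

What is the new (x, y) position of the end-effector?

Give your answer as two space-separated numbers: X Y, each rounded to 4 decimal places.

joint[0] = (0.0000, 0.0000)  (base)
link 0: phi[0] = 220 = 220 deg
  cos(220 deg) = -0.7660, sin(220 deg) = -0.6428
  joint[1] = (0.0000, 0.0000) + 2.4 * (-0.7660, -0.6428) = (0.0000 + -1.8385, 0.0000 + -1.5427) = (-1.8385, -1.5427)
link 1: phi[1] = 220 + 70 = 290 deg
  cos(290 deg) = 0.3420, sin(290 deg) = -0.9397
  joint[2] = (-1.8385, -1.5427) + 11.3 * (0.3420, -0.9397) = (-1.8385 + 3.8648, -1.5427 + -10.6185) = (2.0263, -12.1612)
link 2: phi[2] = 220 + 70 + 145 = 435 deg
  cos(435 deg) = 0.2588, sin(435 deg) = 0.9659
  joint[3] = (2.0263, -12.1612) + 6.8 * (0.2588, 0.9659) = (2.0263 + 1.7600, -12.1612 + 6.5683) = (3.7863, -5.5929)
End effector: (3.7863, -5.5929)

Answer: 3.7863 -5.5929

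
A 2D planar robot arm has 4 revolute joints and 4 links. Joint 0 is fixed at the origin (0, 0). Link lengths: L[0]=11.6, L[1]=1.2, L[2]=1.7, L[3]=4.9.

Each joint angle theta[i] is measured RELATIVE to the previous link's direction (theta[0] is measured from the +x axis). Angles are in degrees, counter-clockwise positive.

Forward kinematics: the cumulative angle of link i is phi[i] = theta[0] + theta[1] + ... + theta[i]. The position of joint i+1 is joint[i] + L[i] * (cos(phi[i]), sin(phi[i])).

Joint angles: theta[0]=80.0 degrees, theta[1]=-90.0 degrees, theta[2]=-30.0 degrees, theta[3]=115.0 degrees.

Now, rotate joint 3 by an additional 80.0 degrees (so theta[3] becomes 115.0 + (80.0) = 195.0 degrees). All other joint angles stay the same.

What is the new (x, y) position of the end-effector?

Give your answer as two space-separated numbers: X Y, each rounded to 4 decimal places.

Answer: 0.0575 12.1935

Derivation:
joint[0] = (0.0000, 0.0000)  (base)
link 0: phi[0] = 80 = 80 deg
  cos(80 deg) = 0.1736, sin(80 deg) = 0.9848
  joint[1] = (0.0000, 0.0000) + 11.6 * (0.1736, 0.9848) = (0.0000 + 2.0143, 0.0000 + 11.4238) = (2.0143, 11.4238)
link 1: phi[1] = 80 + -90 = -10 deg
  cos(-10 deg) = 0.9848, sin(-10 deg) = -0.1736
  joint[2] = (2.0143, 11.4238) + 1.2 * (0.9848, -0.1736) = (2.0143 + 1.1818, 11.4238 + -0.2084) = (3.1961, 11.2154)
link 2: phi[2] = 80 + -90 + -30 = -40 deg
  cos(-40 deg) = 0.7660, sin(-40 deg) = -0.6428
  joint[3] = (3.1961, 11.2154) + 1.7 * (0.7660, -0.6428) = (3.1961 + 1.3023, 11.2154 + -1.0927) = (4.4984, 10.1227)
link 3: phi[3] = 80 + -90 + -30 + 195 = 155 deg
  cos(155 deg) = -0.9063, sin(155 deg) = 0.4226
  joint[4] = (4.4984, 10.1227) + 4.9 * (-0.9063, 0.4226) = (4.4984 + -4.4409, 10.1227 + 2.0708) = (0.0575, 12.1935)
End effector: (0.0575, 12.1935)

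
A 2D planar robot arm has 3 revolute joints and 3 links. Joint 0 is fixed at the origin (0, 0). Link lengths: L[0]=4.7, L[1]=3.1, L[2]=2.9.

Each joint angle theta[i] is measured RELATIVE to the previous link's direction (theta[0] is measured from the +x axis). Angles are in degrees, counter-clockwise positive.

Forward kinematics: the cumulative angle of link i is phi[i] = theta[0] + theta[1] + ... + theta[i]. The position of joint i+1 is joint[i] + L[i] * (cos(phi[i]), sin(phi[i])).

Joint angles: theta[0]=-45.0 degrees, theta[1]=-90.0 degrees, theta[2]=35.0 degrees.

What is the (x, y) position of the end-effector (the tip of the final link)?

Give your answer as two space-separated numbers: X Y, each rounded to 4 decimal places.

Answer: 0.6278 -8.3714

Derivation:
joint[0] = (0.0000, 0.0000)  (base)
link 0: phi[0] = -45 = -45 deg
  cos(-45 deg) = 0.7071, sin(-45 deg) = -0.7071
  joint[1] = (0.0000, 0.0000) + 4.7 * (0.7071, -0.7071) = (0.0000 + 3.3234, 0.0000 + -3.3234) = (3.3234, -3.3234)
link 1: phi[1] = -45 + -90 = -135 deg
  cos(-135 deg) = -0.7071, sin(-135 deg) = -0.7071
  joint[2] = (3.3234, -3.3234) + 3.1 * (-0.7071, -0.7071) = (3.3234 + -2.1920, -3.3234 + -2.1920) = (1.1314, -5.5154)
link 2: phi[2] = -45 + -90 + 35 = -100 deg
  cos(-100 deg) = -0.1736, sin(-100 deg) = -0.9848
  joint[3] = (1.1314, -5.5154) + 2.9 * (-0.1736, -0.9848) = (1.1314 + -0.5036, -5.5154 + -2.8559) = (0.6278, -8.3714)
End effector: (0.6278, -8.3714)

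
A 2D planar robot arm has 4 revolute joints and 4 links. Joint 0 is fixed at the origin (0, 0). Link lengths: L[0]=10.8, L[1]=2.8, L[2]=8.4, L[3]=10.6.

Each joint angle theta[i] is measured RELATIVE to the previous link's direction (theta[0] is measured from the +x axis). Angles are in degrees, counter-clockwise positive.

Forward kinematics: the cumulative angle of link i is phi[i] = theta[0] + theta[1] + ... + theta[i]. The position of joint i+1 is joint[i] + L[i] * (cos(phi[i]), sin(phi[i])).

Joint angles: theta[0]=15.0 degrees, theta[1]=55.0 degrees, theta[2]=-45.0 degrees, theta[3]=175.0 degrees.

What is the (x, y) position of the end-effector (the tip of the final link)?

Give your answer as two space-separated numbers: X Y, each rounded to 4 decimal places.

Answer: 9.0419 5.3510

Derivation:
joint[0] = (0.0000, 0.0000)  (base)
link 0: phi[0] = 15 = 15 deg
  cos(15 deg) = 0.9659, sin(15 deg) = 0.2588
  joint[1] = (0.0000, 0.0000) + 10.8 * (0.9659, 0.2588) = (0.0000 + 10.4320, 0.0000 + 2.7952) = (10.4320, 2.7952)
link 1: phi[1] = 15 + 55 = 70 deg
  cos(70 deg) = 0.3420, sin(70 deg) = 0.9397
  joint[2] = (10.4320, 2.7952) + 2.8 * (0.3420, 0.9397) = (10.4320 + 0.9577, 2.7952 + 2.6311) = (11.3897, 5.4264)
link 2: phi[2] = 15 + 55 + -45 = 25 deg
  cos(25 deg) = 0.9063, sin(25 deg) = 0.4226
  joint[3] = (11.3897, 5.4264) + 8.4 * (0.9063, 0.4226) = (11.3897 + 7.6130, 5.4264 + 3.5500) = (19.0026, 8.9764)
link 3: phi[3] = 15 + 55 + -45 + 175 = 200 deg
  cos(200 deg) = -0.9397, sin(200 deg) = -0.3420
  joint[4] = (19.0026, 8.9764) + 10.6 * (-0.9397, -0.3420) = (19.0026 + -9.9607, 8.9764 + -3.6254) = (9.0419, 5.3510)
End effector: (9.0419, 5.3510)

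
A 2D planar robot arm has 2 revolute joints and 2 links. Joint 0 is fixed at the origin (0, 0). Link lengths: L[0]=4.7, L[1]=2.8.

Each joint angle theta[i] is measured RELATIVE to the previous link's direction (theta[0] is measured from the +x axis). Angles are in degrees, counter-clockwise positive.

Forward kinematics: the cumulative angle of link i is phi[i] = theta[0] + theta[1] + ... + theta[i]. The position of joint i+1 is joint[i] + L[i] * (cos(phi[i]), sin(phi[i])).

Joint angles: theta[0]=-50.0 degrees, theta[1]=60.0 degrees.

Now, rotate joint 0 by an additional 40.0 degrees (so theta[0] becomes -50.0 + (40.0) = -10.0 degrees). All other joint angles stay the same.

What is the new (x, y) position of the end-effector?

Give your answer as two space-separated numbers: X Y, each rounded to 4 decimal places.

Answer: 6.4284 1.3288

Derivation:
joint[0] = (0.0000, 0.0000)  (base)
link 0: phi[0] = -10 = -10 deg
  cos(-10 deg) = 0.9848, sin(-10 deg) = -0.1736
  joint[1] = (0.0000, 0.0000) + 4.7 * (0.9848, -0.1736) = (0.0000 + 4.6286, 0.0000 + -0.8161) = (4.6286, -0.8161)
link 1: phi[1] = -10 + 60 = 50 deg
  cos(50 deg) = 0.6428, sin(50 deg) = 0.7660
  joint[2] = (4.6286, -0.8161) + 2.8 * (0.6428, 0.7660) = (4.6286 + 1.7998, -0.8161 + 2.1449) = (6.4284, 1.3288)
End effector: (6.4284, 1.3288)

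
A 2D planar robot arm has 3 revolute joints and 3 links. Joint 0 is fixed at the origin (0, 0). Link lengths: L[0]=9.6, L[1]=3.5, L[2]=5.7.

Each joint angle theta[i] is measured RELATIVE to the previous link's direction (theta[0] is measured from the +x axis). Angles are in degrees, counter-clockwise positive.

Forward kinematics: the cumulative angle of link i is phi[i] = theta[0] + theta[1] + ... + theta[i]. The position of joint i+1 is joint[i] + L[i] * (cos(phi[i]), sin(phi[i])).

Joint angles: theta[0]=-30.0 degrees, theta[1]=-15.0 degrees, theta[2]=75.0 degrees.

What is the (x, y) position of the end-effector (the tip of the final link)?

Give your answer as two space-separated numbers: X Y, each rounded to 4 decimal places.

joint[0] = (0.0000, 0.0000)  (base)
link 0: phi[0] = -30 = -30 deg
  cos(-30 deg) = 0.8660, sin(-30 deg) = -0.5000
  joint[1] = (0.0000, 0.0000) + 9.6 * (0.8660, -0.5000) = (0.0000 + 8.3138, 0.0000 + -4.8000) = (8.3138, -4.8000)
link 1: phi[1] = -30 + -15 = -45 deg
  cos(-45 deg) = 0.7071, sin(-45 deg) = -0.7071
  joint[2] = (8.3138, -4.8000) + 3.5 * (0.7071, -0.7071) = (8.3138 + 2.4749, -4.8000 + -2.4749) = (10.7887, -7.2749)
link 2: phi[2] = -30 + -15 + 75 = 30 deg
  cos(30 deg) = 0.8660, sin(30 deg) = 0.5000
  joint[3] = (10.7887, -7.2749) + 5.7 * (0.8660, 0.5000) = (10.7887 + 4.9363, -7.2749 + 2.8500) = (15.7251, -4.4249)
End effector: (15.7251, -4.4249)

Answer: 15.7251 -4.4249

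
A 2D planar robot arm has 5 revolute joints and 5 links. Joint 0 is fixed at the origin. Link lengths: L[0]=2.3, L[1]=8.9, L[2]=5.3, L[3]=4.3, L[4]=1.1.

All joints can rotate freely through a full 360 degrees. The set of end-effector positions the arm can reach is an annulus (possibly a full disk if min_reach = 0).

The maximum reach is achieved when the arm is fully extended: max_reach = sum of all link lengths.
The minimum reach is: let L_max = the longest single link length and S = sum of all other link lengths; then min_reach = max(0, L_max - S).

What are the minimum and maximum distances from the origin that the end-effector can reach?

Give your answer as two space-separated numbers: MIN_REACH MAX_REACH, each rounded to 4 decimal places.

Answer: 0.0000 21.9000

Derivation:
Link lengths: [2.3, 8.9, 5.3, 4.3, 1.1]
max_reach = 2.3 + 8.9 + 5.3 + 4.3 + 1.1 = 21.9
L_max = max([2.3, 8.9, 5.3, 4.3, 1.1]) = 8.9
S (sum of others) = 21.9 - 8.9 = 13
min_reach = max(0, 8.9 - 13) = max(0, -4.1) = 0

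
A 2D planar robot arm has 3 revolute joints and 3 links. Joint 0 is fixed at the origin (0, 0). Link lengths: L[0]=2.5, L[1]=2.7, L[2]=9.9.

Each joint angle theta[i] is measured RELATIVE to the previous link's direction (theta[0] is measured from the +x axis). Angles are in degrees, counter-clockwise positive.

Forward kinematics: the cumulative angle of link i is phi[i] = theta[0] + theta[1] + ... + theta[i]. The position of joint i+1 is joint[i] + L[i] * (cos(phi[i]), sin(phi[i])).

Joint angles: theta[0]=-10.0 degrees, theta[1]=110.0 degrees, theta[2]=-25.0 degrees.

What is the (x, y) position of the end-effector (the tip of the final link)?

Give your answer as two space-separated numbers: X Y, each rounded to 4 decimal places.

joint[0] = (0.0000, 0.0000)  (base)
link 0: phi[0] = -10 = -10 deg
  cos(-10 deg) = 0.9848, sin(-10 deg) = -0.1736
  joint[1] = (0.0000, 0.0000) + 2.5 * (0.9848, -0.1736) = (0.0000 + 2.4620, 0.0000 + -0.4341) = (2.4620, -0.4341)
link 1: phi[1] = -10 + 110 = 100 deg
  cos(100 deg) = -0.1736, sin(100 deg) = 0.9848
  joint[2] = (2.4620, -0.4341) + 2.7 * (-0.1736, 0.9848) = (2.4620 + -0.4689, -0.4341 + 2.6590) = (1.9932, 2.2249)
link 2: phi[2] = -10 + 110 + -25 = 75 deg
  cos(75 deg) = 0.2588, sin(75 deg) = 0.9659
  joint[3] = (1.9932, 2.2249) + 9.9 * (0.2588, 0.9659) = (1.9932 + 2.5623, 2.2249 + 9.5627) = (4.5555, 11.7875)
End effector: (4.5555, 11.7875)

Answer: 4.5555 11.7875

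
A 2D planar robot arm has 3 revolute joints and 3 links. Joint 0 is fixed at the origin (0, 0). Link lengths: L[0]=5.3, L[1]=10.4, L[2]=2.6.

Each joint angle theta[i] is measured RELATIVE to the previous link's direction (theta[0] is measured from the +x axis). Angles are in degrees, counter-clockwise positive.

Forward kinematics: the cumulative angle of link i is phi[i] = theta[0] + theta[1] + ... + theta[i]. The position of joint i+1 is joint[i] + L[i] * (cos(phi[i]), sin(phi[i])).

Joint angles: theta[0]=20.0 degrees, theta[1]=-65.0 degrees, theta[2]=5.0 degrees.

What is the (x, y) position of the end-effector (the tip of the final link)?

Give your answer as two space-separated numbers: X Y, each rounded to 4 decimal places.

joint[0] = (0.0000, 0.0000)  (base)
link 0: phi[0] = 20 = 20 deg
  cos(20 deg) = 0.9397, sin(20 deg) = 0.3420
  joint[1] = (0.0000, 0.0000) + 5.3 * (0.9397, 0.3420) = (0.0000 + 4.9804, 0.0000 + 1.8127) = (4.9804, 1.8127)
link 1: phi[1] = 20 + -65 = -45 deg
  cos(-45 deg) = 0.7071, sin(-45 deg) = -0.7071
  joint[2] = (4.9804, 1.8127) + 10.4 * (0.7071, -0.7071) = (4.9804 + 7.3539, 1.8127 + -7.3539) = (12.3343, -5.5412)
link 2: phi[2] = 20 + -65 + 5 = -40 deg
  cos(-40 deg) = 0.7660, sin(-40 deg) = -0.6428
  joint[3] = (12.3343, -5.5412) + 2.6 * (0.7660, -0.6428) = (12.3343 + 1.9917, -5.5412 + -1.6712) = (14.3260, -7.2125)
End effector: (14.3260, -7.2125)

Answer: 14.3260 -7.2125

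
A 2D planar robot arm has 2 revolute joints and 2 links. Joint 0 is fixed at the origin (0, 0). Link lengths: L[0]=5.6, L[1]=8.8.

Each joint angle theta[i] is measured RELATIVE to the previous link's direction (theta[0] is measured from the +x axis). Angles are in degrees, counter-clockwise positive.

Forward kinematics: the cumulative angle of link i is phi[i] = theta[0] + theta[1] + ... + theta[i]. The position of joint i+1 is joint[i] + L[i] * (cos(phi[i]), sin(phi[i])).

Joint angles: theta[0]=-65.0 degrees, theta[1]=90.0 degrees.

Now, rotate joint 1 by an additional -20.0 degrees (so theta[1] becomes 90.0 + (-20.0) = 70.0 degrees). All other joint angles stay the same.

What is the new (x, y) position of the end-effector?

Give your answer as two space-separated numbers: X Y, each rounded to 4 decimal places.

joint[0] = (0.0000, 0.0000)  (base)
link 0: phi[0] = -65 = -65 deg
  cos(-65 deg) = 0.4226, sin(-65 deg) = -0.9063
  joint[1] = (0.0000, 0.0000) + 5.6 * (0.4226, -0.9063) = (0.0000 + 2.3667, 0.0000 + -5.0753) = (2.3667, -5.0753)
link 1: phi[1] = -65 + 70 = 5 deg
  cos(5 deg) = 0.9962, sin(5 deg) = 0.0872
  joint[2] = (2.3667, -5.0753) + 8.8 * (0.9962, 0.0872) = (2.3667 + 8.7665, -5.0753 + 0.7670) = (11.1332, -4.3084)
End effector: (11.1332, -4.3084)

Answer: 11.1332 -4.3084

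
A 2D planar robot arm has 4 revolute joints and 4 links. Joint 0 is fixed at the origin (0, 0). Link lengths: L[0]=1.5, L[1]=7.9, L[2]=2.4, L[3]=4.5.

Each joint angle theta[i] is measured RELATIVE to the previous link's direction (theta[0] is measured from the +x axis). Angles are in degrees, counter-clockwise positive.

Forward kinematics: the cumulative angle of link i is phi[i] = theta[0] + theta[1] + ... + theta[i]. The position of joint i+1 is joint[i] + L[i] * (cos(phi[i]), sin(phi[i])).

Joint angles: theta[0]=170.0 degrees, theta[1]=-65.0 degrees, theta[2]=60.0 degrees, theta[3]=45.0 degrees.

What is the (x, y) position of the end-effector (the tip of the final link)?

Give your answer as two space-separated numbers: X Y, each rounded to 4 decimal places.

joint[0] = (0.0000, 0.0000)  (base)
link 0: phi[0] = 170 = 170 deg
  cos(170 deg) = -0.9848, sin(170 deg) = 0.1736
  joint[1] = (0.0000, 0.0000) + 1.5 * (-0.9848, 0.1736) = (0.0000 + -1.4772, 0.0000 + 0.2605) = (-1.4772, 0.2605)
link 1: phi[1] = 170 + -65 = 105 deg
  cos(105 deg) = -0.2588, sin(105 deg) = 0.9659
  joint[2] = (-1.4772, 0.2605) + 7.9 * (-0.2588, 0.9659) = (-1.4772 + -2.0447, 0.2605 + 7.6308) = (-3.5219, 7.8913)
link 2: phi[2] = 170 + -65 + 60 = 165 deg
  cos(165 deg) = -0.9659, sin(165 deg) = 0.2588
  joint[3] = (-3.5219, 7.8913) + 2.4 * (-0.9659, 0.2588) = (-3.5219 + -2.3182, 7.8913 + 0.6212) = (-5.8401, 8.5125)
link 3: phi[3] = 170 + -65 + 60 + 45 = 210 deg
  cos(210 deg) = -0.8660, sin(210 deg) = -0.5000
  joint[4] = (-5.8401, 8.5125) + 4.5 * (-0.8660, -0.5000) = (-5.8401 + -3.8971, 8.5125 + -2.2500) = (-9.7372, 6.2625)
End effector: (-9.7372, 6.2625)

Answer: -9.7372 6.2625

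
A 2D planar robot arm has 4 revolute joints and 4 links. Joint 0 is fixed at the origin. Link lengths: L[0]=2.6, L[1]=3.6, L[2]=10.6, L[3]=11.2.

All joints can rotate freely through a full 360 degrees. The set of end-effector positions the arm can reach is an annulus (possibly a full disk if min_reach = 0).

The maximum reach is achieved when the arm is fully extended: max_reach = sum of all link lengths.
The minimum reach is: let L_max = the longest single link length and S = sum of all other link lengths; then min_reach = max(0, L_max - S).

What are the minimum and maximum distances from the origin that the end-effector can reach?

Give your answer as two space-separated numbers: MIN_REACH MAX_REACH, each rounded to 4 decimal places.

Answer: 0.0000 28.0000

Derivation:
Link lengths: [2.6, 3.6, 10.6, 11.2]
max_reach = 2.6 + 3.6 + 10.6 + 11.2 = 28
L_max = max([2.6, 3.6, 10.6, 11.2]) = 11.2
S (sum of others) = 28 - 11.2 = 16.8
min_reach = max(0, 11.2 - 16.8) = max(0, -5.6) = 0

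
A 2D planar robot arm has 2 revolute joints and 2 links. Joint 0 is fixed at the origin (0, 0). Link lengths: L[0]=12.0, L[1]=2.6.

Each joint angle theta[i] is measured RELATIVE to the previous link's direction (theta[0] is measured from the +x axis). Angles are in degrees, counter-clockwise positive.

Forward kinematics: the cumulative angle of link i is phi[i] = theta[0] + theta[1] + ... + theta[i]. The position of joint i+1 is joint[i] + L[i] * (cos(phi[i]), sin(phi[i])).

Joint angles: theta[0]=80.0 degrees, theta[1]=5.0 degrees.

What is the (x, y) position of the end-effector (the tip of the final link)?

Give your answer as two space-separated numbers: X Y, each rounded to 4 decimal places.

Answer: 2.3104 14.4078

Derivation:
joint[0] = (0.0000, 0.0000)  (base)
link 0: phi[0] = 80 = 80 deg
  cos(80 deg) = 0.1736, sin(80 deg) = 0.9848
  joint[1] = (0.0000, 0.0000) + 12 * (0.1736, 0.9848) = (0.0000 + 2.0838, 0.0000 + 11.8177) = (2.0838, 11.8177)
link 1: phi[1] = 80 + 5 = 85 deg
  cos(85 deg) = 0.0872, sin(85 deg) = 0.9962
  joint[2] = (2.0838, 11.8177) + 2.6 * (0.0872, 0.9962) = (2.0838 + 0.2266, 11.8177 + 2.5901) = (2.3104, 14.4078)
End effector: (2.3104, 14.4078)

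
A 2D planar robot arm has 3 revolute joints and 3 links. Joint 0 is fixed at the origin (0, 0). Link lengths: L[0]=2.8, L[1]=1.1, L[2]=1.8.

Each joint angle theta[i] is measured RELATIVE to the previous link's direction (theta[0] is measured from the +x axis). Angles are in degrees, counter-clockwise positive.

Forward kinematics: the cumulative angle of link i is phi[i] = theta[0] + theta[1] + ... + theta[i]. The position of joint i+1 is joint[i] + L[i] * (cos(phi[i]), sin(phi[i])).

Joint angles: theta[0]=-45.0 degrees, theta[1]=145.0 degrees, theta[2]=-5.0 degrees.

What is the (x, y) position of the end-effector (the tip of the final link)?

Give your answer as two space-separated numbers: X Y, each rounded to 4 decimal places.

joint[0] = (0.0000, 0.0000)  (base)
link 0: phi[0] = -45 = -45 deg
  cos(-45 deg) = 0.7071, sin(-45 deg) = -0.7071
  joint[1] = (0.0000, 0.0000) + 2.8 * (0.7071, -0.7071) = (0.0000 + 1.9799, 0.0000 + -1.9799) = (1.9799, -1.9799)
link 1: phi[1] = -45 + 145 = 100 deg
  cos(100 deg) = -0.1736, sin(100 deg) = 0.9848
  joint[2] = (1.9799, -1.9799) + 1.1 * (-0.1736, 0.9848) = (1.9799 + -0.1910, -1.9799 + 1.0833) = (1.7889, -0.8966)
link 2: phi[2] = -45 + 145 + -5 = 95 deg
  cos(95 deg) = -0.0872, sin(95 deg) = 0.9962
  joint[3] = (1.7889, -0.8966) + 1.8 * (-0.0872, 0.9962) = (1.7889 + -0.1569, -0.8966 + 1.7932) = (1.6320, 0.8965)
End effector: (1.6320, 0.8965)

Answer: 1.6320 0.8965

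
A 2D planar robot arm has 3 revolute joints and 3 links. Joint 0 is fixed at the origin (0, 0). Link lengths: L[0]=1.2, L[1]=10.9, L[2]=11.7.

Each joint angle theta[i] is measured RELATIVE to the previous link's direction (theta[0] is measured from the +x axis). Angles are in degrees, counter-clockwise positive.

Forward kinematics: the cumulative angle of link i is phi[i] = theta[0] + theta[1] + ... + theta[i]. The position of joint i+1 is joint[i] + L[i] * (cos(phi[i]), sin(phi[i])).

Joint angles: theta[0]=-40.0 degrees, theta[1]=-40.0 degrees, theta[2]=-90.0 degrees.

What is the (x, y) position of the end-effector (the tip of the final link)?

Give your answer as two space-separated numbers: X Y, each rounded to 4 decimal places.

Answer: -8.7102 -13.5374

Derivation:
joint[0] = (0.0000, 0.0000)  (base)
link 0: phi[0] = -40 = -40 deg
  cos(-40 deg) = 0.7660, sin(-40 deg) = -0.6428
  joint[1] = (0.0000, 0.0000) + 1.2 * (0.7660, -0.6428) = (0.0000 + 0.9193, 0.0000 + -0.7713) = (0.9193, -0.7713)
link 1: phi[1] = -40 + -40 = -80 deg
  cos(-80 deg) = 0.1736, sin(-80 deg) = -0.9848
  joint[2] = (0.9193, -0.7713) + 10.9 * (0.1736, -0.9848) = (0.9193 + 1.8928, -0.7713 + -10.7344) = (2.8120, -11.5057)
link 2: phi[2] = -40 + -40 + -90 = -170 deg
  cos(-170 deg) = -0.9848, sin(-170 deg) = -0.1736
  joint[3] = (2.8120, -11.5057) + 11.7 * (-0.9848, -0.1736) = (2.8120 + -11.5223, -11.5057 + -2.0317) = (-8.7102, -13.5374)
End effector: (-8.7102, -13.5374)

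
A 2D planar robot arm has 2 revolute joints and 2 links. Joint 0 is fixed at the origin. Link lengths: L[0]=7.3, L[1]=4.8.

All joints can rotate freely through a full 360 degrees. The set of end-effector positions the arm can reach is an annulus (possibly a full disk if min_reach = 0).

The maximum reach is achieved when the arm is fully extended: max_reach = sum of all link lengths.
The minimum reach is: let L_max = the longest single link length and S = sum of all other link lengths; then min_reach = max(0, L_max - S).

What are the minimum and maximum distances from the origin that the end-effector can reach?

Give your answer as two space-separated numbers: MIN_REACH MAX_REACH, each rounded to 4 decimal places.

Link lengths: [7.3, 4.8]
max_reach = 7.3 + 4.8 = 12.1
L_max = max([7.3, 4.8]) = 7.3
S (sum of others) = 12.1 - 7.3 = 4.8
min_reach = max(0, 7.3 - 4.8) = max(0, 2.5) = 2.5

Answer: 2.5000 12.1000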